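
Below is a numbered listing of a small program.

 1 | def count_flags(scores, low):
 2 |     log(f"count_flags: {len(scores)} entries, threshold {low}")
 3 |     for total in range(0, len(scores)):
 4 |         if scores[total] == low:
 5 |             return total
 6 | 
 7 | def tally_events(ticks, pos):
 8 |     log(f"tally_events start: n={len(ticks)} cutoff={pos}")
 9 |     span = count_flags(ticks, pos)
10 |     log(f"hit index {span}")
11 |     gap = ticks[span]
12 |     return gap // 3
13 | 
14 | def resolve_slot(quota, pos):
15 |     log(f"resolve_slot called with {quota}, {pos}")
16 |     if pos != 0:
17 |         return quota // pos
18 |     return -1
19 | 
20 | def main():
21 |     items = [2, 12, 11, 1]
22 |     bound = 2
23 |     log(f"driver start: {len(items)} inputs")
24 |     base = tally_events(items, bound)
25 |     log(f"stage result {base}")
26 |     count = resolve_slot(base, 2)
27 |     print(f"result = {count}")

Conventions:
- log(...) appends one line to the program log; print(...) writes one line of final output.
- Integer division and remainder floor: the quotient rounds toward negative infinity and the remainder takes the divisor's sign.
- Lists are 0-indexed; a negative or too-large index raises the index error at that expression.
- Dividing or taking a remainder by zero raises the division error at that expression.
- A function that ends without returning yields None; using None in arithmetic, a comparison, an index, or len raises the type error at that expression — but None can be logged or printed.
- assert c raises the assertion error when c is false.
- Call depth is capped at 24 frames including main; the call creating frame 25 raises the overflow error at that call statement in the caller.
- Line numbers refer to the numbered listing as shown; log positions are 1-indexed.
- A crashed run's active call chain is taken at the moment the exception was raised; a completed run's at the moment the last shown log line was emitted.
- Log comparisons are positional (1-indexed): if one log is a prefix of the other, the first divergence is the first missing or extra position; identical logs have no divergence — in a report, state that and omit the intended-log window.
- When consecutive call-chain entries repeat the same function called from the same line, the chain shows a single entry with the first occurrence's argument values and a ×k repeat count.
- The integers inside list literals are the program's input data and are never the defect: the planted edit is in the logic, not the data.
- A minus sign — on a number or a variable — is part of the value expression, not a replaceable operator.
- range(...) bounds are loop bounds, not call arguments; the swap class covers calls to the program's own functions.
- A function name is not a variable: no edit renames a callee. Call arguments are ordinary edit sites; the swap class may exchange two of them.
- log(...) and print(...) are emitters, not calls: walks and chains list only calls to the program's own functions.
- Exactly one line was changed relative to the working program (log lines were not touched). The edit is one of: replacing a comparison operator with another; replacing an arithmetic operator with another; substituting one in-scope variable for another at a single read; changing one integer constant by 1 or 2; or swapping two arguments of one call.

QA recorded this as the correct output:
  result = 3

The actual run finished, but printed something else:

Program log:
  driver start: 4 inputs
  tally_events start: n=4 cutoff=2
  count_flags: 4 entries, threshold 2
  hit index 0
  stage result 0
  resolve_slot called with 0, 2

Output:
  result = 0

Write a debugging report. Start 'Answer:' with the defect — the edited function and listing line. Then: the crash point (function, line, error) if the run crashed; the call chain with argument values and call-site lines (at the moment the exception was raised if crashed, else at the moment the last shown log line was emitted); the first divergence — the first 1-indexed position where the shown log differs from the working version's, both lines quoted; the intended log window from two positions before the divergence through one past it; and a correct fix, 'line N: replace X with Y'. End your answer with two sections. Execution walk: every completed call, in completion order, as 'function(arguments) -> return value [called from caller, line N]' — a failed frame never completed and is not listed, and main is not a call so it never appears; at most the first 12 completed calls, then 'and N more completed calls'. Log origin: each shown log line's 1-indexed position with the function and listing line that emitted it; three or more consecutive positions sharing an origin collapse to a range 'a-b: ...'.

Answer: the defect is in tally_events at line 12.
Core observation: Log line 5 is where behavior first shows: 'stage result 0' appears instead of 'stage result 6'.
Call chain: main -> resolve_slot(0, 2) (called at line 26).
First divergence: position 5; shown 'stage result 0' vs intended 'stage result 6'.
Intended log window:
  3: count_flags: 4 entries, threshold 2
  4: hit index 0
  5: stage result 6
  6: resolve_slot called with 6, 2
Execution walk:
  count_flags([2, 12, 11, 1], 2) -> 0  [called from tally_events, line 9]
  tally_events([2, 12, 11, 1], 2) -> 0  [called from main, line 24]
  resolve_slot(0, 2) -> 0  [called from main, line 26]
Origin of each log line:
  1 — main, line 23
  2 — tally_events, line 8
  3 — count_flags, line 2
  4 — tally_events, line 10
  5 — main, line 25
  6 — resolve_slot, line 15
A correct fix: line 12: replace `//` with `*`.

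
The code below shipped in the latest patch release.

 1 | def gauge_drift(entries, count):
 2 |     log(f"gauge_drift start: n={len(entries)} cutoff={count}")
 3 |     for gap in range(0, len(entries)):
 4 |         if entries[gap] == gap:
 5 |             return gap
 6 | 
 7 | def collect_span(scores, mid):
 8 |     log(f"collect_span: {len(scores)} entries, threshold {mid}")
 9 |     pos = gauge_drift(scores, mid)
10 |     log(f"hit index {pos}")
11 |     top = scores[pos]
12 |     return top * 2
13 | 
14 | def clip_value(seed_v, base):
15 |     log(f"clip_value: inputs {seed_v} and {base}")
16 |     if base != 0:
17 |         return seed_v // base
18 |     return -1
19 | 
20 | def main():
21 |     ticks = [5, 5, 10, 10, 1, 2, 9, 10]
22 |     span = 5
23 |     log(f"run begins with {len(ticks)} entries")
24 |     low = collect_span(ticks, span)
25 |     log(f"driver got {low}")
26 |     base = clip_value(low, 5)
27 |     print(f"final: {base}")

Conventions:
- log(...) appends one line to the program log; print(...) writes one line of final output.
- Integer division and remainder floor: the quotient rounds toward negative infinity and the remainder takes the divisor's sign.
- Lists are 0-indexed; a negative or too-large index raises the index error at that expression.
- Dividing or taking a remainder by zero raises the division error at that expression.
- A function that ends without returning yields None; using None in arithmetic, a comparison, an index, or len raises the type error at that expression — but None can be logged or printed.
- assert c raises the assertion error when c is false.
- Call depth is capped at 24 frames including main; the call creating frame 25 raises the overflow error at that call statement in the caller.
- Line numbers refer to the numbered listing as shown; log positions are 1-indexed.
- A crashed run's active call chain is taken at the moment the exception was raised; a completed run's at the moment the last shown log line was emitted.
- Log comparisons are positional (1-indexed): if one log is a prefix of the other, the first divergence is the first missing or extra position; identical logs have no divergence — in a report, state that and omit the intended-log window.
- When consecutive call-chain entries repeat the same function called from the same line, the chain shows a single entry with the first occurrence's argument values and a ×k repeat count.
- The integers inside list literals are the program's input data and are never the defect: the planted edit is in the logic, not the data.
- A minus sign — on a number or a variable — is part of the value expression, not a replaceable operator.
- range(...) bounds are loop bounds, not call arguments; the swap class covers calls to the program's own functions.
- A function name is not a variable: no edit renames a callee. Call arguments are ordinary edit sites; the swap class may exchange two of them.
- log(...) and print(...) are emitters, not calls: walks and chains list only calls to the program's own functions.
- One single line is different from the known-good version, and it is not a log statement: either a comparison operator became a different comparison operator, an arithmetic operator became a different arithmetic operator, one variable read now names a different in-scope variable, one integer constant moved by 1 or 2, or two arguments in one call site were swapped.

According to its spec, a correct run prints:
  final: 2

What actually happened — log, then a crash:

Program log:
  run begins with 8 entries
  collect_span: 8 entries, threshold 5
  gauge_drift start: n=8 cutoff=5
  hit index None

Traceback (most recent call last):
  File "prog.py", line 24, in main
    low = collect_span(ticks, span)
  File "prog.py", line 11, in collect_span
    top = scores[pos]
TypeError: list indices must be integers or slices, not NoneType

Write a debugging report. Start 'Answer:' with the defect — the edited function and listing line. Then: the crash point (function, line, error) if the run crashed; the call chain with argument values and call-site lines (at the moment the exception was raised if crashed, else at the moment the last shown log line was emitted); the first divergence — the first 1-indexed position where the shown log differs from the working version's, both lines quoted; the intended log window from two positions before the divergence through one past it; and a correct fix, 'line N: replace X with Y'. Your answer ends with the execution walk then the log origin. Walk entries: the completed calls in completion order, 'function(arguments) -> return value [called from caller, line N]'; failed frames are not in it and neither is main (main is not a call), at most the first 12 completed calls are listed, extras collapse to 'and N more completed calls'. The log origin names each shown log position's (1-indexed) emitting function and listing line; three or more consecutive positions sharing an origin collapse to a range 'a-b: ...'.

Answer: the defect is in gauge_drift at line 4.
Key fact: The earliest visible damage is log position 4 — 'hit index None' rather than the intended 'hit index 0'.
Crash: collect_span, line 11, TypeError.
Call chain: main -> collect_span([5, 5, 10, 10, 1, 2, 9, 10], 5) (called at line 24).
First divergence: at position 4 the run shows 'hit index None' where the working version logs 'hit index 0'.
Intended log window:
  2: collect_span: 8 entries, threshold 5
  3: gauge_drift start: n=8 cutoff=5
  4: hit index 0
  5: driver got 10
Execution walk:
  gauge_drift([5, 5, 10, 10, 1, 2, 9, 10], 5) -> None  [called from collect_span, line 9]
Log origin:
  1: emitted by main (line 23)
  2: emitted by collect_span (line 8)
  3: emitted by gauge_drift (line 2)
  4: emitted by collect_span (line 10)
A correct fix: line 4: replace `entries[gap] == gap` with `entries[gap] == count`.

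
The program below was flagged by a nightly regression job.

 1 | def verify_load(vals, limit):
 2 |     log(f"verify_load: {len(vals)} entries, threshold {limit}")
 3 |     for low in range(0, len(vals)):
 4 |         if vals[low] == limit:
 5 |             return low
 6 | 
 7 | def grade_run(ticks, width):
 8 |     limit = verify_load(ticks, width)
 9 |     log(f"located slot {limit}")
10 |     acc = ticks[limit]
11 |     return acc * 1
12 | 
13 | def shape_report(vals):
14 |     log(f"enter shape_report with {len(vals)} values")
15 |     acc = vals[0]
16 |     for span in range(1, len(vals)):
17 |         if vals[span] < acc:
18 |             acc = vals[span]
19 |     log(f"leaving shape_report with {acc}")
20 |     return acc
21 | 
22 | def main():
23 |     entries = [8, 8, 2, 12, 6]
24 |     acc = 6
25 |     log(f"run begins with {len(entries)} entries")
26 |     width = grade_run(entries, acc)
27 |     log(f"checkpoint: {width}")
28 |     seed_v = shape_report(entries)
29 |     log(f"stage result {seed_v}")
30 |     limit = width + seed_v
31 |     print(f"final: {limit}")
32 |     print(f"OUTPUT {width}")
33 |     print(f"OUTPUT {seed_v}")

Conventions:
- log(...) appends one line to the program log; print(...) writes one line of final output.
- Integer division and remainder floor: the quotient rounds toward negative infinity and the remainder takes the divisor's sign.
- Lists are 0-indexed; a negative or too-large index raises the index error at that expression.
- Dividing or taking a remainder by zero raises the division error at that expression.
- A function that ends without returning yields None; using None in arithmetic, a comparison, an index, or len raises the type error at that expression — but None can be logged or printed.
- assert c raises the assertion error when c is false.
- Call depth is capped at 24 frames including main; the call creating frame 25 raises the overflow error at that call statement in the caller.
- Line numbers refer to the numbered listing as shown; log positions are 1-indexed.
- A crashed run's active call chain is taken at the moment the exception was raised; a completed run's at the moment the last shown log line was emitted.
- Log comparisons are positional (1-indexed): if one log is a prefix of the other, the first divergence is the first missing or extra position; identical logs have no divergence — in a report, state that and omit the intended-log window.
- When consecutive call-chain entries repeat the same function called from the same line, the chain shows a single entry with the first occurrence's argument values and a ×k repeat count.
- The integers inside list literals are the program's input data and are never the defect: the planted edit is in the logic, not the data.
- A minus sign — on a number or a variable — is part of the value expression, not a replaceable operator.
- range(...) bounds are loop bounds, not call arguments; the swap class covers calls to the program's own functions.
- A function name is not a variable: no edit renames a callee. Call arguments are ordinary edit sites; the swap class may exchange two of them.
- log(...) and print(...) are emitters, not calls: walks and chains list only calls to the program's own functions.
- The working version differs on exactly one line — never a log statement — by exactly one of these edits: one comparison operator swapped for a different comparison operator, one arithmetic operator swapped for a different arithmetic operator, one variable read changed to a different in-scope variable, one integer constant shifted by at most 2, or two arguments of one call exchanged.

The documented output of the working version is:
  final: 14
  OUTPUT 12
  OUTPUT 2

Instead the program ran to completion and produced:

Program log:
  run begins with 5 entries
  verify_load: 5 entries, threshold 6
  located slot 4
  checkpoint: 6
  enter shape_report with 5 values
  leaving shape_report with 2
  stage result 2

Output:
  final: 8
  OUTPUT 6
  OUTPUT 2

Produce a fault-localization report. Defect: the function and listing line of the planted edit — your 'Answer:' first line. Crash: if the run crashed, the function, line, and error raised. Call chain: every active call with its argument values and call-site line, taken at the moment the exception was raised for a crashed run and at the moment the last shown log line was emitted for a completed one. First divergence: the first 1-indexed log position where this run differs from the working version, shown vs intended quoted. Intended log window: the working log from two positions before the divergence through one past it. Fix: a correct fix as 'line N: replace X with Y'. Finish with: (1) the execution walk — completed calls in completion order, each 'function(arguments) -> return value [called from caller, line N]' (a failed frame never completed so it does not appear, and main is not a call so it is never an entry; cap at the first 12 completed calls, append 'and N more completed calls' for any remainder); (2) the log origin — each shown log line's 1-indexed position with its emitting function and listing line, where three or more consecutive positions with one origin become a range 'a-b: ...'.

Answer: the defect is in grade_run at line 11.
Core observation: Everything matches until log position 4, which reads 'checkpoint: 6' in place of 'checkpoint: 12'.
Call chain: main.
First divergence: position 4 — shown 'checkpoint: 6', intended 'checkpoint: 12'.
Intended log window:
  2: verify_load: 5 entries, threshold 6
  3: located slot 4
  4: checkpoint: 12
  5: enter shape_report with 5 values
Execution walk:
  verify_load([8, 8, 2, 12, 6], 6) -> 4  [called from grade_run, line 8]
  grade_run([8, 8, 2, 12, 6], 6) -> 6  [called from main, line 26]
  shape_report([8, 8, 2, 12, 6]) -> 2  [called from main, line 28]
Log origin:
  1 — main, line 25
  2 — verify_load, line 2
  3 — grade_run, line 9
  4 — main, line 27
  5 — shape_report, line 14
  6 — shape_report, line 19
  7 — main, line 29
A correct fix: line 11: replace `1` with `2`.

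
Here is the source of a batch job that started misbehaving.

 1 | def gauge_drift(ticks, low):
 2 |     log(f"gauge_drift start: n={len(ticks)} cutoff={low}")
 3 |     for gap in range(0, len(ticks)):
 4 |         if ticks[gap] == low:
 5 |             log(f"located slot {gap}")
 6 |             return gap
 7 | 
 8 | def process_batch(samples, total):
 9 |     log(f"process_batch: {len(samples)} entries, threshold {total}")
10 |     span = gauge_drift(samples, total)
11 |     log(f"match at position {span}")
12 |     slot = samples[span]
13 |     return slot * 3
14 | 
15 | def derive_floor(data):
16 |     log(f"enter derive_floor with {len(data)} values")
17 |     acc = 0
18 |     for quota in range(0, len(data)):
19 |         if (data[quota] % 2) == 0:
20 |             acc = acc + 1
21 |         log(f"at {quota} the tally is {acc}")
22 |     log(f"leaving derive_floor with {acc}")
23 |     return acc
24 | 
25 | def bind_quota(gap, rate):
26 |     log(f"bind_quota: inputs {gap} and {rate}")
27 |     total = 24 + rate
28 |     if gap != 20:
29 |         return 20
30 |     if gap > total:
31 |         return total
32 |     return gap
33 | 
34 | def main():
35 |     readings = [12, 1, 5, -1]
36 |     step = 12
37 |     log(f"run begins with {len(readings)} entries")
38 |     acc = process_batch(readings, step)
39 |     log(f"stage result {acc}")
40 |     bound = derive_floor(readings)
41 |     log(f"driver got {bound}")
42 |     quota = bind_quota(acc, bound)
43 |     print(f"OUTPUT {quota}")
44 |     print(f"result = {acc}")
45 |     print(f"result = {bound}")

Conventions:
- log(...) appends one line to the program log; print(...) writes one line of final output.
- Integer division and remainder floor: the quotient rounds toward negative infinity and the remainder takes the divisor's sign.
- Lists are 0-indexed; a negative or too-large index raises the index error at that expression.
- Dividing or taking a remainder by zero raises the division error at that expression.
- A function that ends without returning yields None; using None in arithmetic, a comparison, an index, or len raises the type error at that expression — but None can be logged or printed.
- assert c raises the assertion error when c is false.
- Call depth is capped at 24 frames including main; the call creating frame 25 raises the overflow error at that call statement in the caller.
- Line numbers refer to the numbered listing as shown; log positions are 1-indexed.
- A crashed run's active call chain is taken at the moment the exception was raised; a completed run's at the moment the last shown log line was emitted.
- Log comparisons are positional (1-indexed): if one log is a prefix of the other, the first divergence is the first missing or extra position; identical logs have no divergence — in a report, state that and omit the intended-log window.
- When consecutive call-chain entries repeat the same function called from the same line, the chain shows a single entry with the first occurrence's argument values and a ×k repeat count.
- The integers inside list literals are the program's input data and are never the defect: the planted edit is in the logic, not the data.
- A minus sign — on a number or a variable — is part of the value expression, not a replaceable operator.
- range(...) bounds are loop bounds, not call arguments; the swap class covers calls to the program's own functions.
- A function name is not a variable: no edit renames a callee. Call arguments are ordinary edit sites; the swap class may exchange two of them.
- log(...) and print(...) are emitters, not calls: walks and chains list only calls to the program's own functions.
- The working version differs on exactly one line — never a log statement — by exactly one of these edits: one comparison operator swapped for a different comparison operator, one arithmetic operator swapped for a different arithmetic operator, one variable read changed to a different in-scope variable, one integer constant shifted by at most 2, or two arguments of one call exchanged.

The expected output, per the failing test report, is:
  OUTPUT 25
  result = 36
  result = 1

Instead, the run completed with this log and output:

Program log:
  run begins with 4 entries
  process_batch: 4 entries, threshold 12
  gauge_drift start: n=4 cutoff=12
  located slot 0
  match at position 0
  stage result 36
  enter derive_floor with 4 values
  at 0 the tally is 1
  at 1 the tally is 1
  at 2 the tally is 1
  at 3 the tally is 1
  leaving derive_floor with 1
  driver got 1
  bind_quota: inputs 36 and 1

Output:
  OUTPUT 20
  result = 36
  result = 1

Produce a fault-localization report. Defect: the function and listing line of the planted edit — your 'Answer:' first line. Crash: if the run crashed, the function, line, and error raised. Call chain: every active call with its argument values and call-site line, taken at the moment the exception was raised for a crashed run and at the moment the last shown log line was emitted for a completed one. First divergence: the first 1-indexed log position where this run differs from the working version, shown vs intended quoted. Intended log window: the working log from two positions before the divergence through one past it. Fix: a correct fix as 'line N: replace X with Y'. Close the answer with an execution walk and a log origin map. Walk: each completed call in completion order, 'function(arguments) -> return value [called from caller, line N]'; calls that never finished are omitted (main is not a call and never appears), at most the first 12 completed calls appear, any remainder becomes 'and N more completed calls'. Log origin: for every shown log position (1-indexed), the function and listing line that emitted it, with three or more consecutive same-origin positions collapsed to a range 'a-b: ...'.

Answer: the defect is in bind_quota at line 28.
Key fact: Nothing in the log betrays the bug — only the output does.
Call chain: main -> bind_quota(36, 1) (called at line 42).
First divergence: none — the logs agree in full.
Execution walk:
  gauge_drift([12, 1, 5, -1], 12) -> 0  [called from process_batch, line 10]
  process_batch([12, 1, 5, -1], 12) -> 36  [called from main, line 38]
  derive_floor([12, 1, 5, -1]) -> 1  [called from main, line 40]
  bind_quota(36, 1) -> 20  [called from main, line 42]
Origin of each log line:
  1: from main, line 37
  2: from process_batch, line 9
  3: from gauge_drift, line 2
  4: from gauge_drift, line 5
  5: from process_batch, line 11
  6: from main, line 39
  7: from derive_floor, line 16
  8-11: from derive_floor, line 21
  12: from derive_floor, line 22
  13: from main, line 41
  14: from bind_quota, line 26
A correct fix: line 28: replace `!=` with `<`.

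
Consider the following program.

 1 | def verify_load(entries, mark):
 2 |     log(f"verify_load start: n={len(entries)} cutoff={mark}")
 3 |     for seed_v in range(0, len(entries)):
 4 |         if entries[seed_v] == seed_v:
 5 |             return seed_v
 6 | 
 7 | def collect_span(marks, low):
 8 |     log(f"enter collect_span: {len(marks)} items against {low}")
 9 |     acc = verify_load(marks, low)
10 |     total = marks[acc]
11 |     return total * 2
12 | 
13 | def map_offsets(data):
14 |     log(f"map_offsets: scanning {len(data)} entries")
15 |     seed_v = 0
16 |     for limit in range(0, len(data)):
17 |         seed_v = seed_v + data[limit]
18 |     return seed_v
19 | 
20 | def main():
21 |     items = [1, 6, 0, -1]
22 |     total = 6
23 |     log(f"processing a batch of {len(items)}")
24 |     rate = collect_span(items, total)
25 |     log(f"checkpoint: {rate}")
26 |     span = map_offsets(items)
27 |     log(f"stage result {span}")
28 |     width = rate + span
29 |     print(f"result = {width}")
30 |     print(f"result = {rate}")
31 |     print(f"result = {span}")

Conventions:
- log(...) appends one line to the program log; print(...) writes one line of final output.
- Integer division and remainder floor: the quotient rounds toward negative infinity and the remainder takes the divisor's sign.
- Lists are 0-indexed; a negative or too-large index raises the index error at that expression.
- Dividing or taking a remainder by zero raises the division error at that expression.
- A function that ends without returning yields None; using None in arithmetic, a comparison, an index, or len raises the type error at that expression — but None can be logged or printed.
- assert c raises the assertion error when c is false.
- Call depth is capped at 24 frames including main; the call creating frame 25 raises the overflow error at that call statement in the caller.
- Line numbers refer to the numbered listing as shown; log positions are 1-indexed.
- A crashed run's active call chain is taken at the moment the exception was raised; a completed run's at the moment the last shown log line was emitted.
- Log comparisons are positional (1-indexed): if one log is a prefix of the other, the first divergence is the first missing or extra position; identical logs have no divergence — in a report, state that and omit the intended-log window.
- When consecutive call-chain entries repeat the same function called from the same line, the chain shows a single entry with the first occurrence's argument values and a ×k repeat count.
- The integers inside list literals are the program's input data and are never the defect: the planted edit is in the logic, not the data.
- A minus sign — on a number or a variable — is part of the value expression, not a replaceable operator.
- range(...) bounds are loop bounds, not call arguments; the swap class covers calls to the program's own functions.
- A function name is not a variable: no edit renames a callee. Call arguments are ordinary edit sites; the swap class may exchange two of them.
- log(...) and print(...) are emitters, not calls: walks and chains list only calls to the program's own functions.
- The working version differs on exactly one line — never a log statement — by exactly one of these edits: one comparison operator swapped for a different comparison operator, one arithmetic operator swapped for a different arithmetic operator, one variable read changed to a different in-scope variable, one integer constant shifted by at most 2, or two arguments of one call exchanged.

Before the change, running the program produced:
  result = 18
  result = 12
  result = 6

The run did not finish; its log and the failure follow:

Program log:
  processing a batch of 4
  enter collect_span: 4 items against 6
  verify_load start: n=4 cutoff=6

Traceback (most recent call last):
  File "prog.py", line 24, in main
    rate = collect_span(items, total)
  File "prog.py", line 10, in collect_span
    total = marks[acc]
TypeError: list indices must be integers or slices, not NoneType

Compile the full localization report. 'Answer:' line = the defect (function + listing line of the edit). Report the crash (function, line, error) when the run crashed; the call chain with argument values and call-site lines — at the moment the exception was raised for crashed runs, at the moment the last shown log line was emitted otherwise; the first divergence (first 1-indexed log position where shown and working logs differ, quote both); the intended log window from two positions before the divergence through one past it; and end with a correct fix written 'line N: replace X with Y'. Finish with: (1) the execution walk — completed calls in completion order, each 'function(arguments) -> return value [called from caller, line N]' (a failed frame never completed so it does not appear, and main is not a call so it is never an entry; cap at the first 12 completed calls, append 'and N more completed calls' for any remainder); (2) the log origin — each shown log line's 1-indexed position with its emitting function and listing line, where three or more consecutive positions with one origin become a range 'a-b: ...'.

Answer: the defect is in verify_load at line 4.
Key fact: Only 3 log lines were emitted before the run died; the intended continuation was 'checkpoint: 12'.
Crash: collect_span, line 10, TypeError.
Call chain: main -> collect_span([1, 6, 0, -1], 6) (called at line 24).
First divergence: position 4 — after 3 matching lines the faulty run goes silent; intended next line 'checkpoint: 12'.
Intended log window:
  2: enter collect_span: 4 items against 6
  3: verify_load start: n=4 cutoff=6
  4: checkpoint: 12
  5: map_offsets: scanning 4 entries
Execution walk:
  verify_load([1, 6, 0, -1], 6) -> None  [called from collect_span, line 9]
Log line origins:
  1: logged in main at line 23
  2: logged in collect_span at line 8
  3: logged in verify_load at line 2
A correct fix: line 4: replace `entries[seed_v] == seed_v` with `entries[seed_v] == mark`.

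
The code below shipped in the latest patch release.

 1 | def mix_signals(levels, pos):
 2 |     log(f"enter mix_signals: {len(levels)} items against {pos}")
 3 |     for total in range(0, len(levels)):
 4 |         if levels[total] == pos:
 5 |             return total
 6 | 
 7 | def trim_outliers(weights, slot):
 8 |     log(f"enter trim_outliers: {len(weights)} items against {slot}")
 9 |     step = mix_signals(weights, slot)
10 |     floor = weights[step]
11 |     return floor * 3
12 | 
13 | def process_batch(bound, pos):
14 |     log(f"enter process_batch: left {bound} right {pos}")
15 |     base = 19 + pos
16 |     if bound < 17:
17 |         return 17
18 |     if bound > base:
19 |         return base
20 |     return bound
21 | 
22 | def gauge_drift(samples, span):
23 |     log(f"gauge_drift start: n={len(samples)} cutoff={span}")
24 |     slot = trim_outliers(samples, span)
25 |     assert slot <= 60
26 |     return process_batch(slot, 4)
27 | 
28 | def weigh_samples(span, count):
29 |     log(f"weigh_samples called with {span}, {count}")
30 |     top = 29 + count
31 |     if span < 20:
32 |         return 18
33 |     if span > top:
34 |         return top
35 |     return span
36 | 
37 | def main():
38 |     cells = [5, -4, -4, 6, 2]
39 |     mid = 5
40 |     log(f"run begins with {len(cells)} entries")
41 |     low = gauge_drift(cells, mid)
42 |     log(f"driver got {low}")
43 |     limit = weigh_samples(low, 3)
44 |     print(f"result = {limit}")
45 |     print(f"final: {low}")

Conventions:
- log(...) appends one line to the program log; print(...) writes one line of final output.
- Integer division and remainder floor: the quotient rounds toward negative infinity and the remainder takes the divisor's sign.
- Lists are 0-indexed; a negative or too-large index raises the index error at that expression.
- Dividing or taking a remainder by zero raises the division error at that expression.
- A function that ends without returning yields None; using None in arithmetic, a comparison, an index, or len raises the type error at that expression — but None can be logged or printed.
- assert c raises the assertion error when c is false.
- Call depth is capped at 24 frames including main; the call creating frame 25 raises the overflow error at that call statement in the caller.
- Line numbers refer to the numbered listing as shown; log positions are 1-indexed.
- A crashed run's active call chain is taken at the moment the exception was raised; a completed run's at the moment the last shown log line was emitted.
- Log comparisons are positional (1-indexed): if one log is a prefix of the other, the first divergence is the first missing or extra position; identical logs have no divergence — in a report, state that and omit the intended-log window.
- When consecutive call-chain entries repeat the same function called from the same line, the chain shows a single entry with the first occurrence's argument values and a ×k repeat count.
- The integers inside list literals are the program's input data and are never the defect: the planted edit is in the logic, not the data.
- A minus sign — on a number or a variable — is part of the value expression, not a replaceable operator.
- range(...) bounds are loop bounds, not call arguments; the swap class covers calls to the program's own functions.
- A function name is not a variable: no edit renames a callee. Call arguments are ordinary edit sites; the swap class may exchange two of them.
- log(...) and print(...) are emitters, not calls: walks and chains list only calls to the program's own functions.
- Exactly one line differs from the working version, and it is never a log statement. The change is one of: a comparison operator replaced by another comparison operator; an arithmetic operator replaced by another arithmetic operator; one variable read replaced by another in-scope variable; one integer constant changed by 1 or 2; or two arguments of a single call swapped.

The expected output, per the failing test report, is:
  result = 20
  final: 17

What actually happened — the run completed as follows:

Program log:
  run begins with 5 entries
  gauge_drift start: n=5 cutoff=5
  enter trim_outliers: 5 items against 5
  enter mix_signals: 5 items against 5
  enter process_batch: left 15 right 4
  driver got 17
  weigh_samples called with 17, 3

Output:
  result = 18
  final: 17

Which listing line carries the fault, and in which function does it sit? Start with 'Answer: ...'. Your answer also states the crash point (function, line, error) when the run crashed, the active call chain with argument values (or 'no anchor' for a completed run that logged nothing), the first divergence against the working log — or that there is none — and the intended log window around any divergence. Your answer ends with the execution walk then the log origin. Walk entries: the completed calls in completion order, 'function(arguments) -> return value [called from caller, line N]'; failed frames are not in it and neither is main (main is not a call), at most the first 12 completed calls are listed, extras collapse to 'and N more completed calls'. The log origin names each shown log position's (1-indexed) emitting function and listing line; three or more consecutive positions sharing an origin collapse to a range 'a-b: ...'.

Answer: the defect is in weigh_samples at line 32.
Key observation: The logs agree in full; only the final output differs.
Call chain: main -> weigh_samples(17, 3) (called at line 43).
First divergence: there is none — every log position agrees.
Execution walk:
  mix_signals([5, -4, -4, 6, 2], 5) -> 0  [called from trim_outliers, line 9]
  trim_outliers([5, -4, -4, 6, 2], 5) -> 15  [called from gauge_drift, line 24]
  process_batch(15, 4) -> 17  [called from gauge_drift, line 26]
  gauge_drift([5, -4, -4, 6, 2], 5) -> 17  [called from main, line 41]
  weigh_samples(17, 3) -> 18  [called from main, line 43]
Log origin:
  1: from main, line 40
  2: from gauge_drift, line 23
  3: from trim_outliers, line 8
  4: from mix_signals, line 2
  5: from process_batch, line 14
  6: from main, line 42
  7: from weigh_samples, line 29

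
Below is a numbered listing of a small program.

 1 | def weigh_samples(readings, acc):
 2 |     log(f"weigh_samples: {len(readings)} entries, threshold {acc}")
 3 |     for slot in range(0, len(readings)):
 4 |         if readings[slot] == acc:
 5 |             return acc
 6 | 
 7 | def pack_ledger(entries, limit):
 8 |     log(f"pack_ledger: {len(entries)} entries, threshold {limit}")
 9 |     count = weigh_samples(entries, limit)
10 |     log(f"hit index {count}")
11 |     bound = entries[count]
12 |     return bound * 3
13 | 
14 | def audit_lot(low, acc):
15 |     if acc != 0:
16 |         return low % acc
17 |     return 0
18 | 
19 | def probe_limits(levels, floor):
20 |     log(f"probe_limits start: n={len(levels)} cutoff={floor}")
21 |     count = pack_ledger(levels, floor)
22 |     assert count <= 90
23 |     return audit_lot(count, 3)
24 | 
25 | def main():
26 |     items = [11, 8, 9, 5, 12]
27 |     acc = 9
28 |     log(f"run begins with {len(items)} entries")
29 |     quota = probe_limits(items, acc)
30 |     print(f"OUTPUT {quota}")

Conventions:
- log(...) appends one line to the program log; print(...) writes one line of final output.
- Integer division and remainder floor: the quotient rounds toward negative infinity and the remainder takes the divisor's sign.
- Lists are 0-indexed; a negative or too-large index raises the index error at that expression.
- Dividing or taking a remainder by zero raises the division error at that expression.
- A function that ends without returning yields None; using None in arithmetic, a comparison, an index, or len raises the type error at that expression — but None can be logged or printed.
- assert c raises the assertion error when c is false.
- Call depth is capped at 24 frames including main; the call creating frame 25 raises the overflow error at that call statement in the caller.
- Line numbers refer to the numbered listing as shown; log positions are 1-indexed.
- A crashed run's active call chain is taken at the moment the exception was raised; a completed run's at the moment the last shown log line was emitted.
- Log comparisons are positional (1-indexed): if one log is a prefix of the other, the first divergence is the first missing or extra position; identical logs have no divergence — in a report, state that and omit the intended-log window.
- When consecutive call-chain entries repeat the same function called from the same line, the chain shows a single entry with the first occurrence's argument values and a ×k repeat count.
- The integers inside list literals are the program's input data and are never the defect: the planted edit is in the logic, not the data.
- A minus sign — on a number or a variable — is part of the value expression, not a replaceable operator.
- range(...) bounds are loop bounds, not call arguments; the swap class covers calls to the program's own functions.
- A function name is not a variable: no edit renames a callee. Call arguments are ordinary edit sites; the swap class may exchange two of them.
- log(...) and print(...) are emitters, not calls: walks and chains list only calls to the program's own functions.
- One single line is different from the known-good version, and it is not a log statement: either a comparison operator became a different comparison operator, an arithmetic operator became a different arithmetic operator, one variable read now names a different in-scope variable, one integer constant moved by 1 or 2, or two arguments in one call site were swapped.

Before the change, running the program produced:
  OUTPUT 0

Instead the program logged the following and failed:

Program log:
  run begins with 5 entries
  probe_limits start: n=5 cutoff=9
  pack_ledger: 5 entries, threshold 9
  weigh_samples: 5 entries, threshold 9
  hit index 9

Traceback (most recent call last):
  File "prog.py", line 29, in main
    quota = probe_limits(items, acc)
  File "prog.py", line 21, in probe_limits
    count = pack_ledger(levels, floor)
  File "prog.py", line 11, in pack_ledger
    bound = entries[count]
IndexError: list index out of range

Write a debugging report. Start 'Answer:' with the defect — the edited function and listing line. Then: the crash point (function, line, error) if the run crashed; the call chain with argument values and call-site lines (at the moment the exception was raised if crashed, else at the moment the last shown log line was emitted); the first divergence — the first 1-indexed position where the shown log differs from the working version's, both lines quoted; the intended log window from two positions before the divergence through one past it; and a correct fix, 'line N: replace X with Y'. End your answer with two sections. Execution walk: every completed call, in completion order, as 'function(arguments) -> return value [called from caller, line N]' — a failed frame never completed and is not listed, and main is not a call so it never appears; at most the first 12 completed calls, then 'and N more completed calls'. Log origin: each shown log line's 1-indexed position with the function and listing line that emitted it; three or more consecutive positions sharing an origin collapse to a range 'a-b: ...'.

Answer: the defect is in weigh_samples at line 5.
Key observation: Position 5 is the first bad log line: 'hit index 9' should read 'hit index 2'.
Crash: pack_ledger, line 11, IndexError.
Call chain: main -> probe_limits([11, 8, 9, 5, 12], 9) (called at line 29) -> pack_ledger([11, 8, 9, 5, 12], 9) (called at line 21).
First divergence: position 5 — the shown line 'hit index 9' should read 'hit index 2'.
Intended log window:
  3: pack_ledger: 5 entries, threshold 9
  4: weigh_samples: 5 entries, threshold 9
  5: hit index 2
Execution walk:
  weigh_samples([11, 8, 9, 5, 12], 9) -> 9  [called from pack_ledger, line 9]
Log origin:
  1: logged in main at line 28
  2: logged in probe_limits at line 20
  3: logged in pack_ledger at line 8
  4: logged in weigh_samples at line 2
  5: logged in pack_ledger at line 10
A correct fix: line 5: replace `acc` with `slot`.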